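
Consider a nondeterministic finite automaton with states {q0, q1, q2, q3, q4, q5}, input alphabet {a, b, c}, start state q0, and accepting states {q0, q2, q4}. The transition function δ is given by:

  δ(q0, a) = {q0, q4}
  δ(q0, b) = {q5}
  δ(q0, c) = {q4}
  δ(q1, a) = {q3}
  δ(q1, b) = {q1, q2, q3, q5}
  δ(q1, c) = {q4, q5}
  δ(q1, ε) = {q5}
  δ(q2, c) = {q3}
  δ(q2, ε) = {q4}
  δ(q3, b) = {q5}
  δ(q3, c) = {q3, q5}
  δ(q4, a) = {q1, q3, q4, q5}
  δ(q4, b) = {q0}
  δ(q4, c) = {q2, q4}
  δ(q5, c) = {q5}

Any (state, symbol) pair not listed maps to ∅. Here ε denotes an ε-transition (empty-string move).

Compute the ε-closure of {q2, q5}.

{q2, q4, q5}

Begin with {q2, q5}.
ε-move q2 → q4; add q4.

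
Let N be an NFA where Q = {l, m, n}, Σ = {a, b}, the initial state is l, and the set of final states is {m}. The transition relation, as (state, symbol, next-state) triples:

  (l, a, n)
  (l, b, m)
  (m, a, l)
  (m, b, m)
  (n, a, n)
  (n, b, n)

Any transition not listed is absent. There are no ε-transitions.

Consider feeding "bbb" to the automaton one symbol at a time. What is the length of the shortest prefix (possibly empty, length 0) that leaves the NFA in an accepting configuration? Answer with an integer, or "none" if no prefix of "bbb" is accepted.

Start in {l}.
Read 'b': l→{m}; now {m}.
None of the earlier sets intersect F, but {m} does.

1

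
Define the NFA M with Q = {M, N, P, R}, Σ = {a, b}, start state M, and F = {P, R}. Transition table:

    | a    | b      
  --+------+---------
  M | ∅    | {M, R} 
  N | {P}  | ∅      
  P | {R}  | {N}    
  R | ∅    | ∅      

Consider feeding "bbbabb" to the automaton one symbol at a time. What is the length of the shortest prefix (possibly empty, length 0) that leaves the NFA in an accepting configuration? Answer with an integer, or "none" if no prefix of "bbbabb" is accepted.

1

Start in {M}.
Read 'b': M→{M, R}; now {M, R}.
None of the earlier sets intersect F, but {M, R} does.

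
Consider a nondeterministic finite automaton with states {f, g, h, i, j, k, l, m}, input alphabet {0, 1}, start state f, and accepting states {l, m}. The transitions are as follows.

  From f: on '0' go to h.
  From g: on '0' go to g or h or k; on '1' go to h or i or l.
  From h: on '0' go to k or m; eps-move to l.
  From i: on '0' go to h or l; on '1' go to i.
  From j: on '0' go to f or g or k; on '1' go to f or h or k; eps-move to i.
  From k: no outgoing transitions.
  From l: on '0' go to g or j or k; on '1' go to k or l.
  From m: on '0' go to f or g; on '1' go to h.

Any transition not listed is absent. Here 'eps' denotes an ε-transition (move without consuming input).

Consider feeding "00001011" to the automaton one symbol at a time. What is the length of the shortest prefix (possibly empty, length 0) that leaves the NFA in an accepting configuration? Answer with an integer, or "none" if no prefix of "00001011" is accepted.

Start in {f}.
Read '0': f→{h}; union {h}; ε-closure = {h, l}.
None of the earlier sets intersect F, but {h, l} does.

1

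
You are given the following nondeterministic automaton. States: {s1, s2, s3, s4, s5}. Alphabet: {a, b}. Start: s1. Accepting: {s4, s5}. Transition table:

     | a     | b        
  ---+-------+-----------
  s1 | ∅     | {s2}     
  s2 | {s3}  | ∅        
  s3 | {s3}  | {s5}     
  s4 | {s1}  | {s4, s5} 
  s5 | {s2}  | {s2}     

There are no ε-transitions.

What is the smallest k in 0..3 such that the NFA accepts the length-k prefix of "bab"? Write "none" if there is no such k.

Start in {s1}.
Read 'b': {s1} → {s2}.
Read 'a': {s2} → {s3}.
Read 'b': {s3} → {s5}.
None of the earlier sets intersect F, but {s5} does.

3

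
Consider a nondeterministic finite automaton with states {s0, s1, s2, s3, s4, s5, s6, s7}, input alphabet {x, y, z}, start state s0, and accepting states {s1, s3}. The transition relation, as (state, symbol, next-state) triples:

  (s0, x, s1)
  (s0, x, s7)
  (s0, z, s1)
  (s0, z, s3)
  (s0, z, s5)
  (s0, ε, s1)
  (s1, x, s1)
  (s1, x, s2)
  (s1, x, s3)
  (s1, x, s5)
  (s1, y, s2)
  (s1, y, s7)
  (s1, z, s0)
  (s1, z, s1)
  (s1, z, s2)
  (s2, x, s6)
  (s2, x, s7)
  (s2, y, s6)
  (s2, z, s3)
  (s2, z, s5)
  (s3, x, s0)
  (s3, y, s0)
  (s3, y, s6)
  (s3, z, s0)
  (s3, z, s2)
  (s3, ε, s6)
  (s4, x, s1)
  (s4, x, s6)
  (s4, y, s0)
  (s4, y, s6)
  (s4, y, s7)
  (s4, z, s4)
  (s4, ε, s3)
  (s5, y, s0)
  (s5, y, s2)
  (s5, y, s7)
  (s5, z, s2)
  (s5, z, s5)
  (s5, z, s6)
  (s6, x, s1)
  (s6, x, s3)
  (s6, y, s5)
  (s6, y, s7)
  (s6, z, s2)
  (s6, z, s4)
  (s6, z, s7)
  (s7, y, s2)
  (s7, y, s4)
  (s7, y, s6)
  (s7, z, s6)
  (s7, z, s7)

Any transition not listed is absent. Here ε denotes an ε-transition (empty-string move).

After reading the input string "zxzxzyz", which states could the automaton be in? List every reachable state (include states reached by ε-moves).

Start: ε-closure({s0}) = {s0, s1}.
Read 'z': {s0, s1} → {s0, s1, s2, s3, s5, s6}.
Read 'x': {s0, s1, s2, s3, s5, s6} → {s0, s1, s2, s3, s5, s6, s7}.
Read 'z': {s0, s1, s2, s3, s5, s6, s7} → {s0, s1, s2, s3, s4, s5, s6, s7}.
Read 'x': {s0, s1, s2, s3, s4, s5, s6, s7} → {s0, s1, s2, s3, s5, s6, s7}.
Read 'z': {s0, s1, s2, s3, s5, s6, s7} → {s0, s1, s2, s3, s4, s5, s6, s7}.
Read 'y': {s0, s1, s2, s3, s4, s5, s6, s7} → {s0, s1, s2, s3, s4, s5, s6, s7}.
Read 'z': {s0, s1, s2, s3, s4, s5, s6, s7} → {s0, s1, s2, s3, s4, s5, s6, s7}.

{s0, s1, s2, s3, s4, s5, s6, s7}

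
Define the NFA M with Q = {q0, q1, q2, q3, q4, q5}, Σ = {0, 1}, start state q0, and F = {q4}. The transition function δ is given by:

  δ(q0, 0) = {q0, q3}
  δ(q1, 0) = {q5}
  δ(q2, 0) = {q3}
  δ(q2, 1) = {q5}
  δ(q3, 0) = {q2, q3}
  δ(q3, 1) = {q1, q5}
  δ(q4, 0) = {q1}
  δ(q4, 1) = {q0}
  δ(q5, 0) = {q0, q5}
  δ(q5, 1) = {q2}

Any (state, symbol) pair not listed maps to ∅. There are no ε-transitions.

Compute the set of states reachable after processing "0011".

{q2}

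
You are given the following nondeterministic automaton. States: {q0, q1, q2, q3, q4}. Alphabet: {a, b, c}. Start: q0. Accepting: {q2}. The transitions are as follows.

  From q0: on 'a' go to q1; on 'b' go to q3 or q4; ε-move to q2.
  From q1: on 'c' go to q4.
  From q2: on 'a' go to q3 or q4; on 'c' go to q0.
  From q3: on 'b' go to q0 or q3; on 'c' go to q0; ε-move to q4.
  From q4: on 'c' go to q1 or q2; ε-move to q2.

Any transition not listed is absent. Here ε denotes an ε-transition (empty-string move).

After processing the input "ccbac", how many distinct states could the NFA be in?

Start: ε-closure({q0}) = {q0, q2}.
Read 'c': {q0, q2} → {q0, q2}.
Read 'c': {q0, q2} → {q0, q2}.
Read 'b': {q0, q2} → {q2, q3, q4}.
Read 'a': {q2, q3, q4} → {q2, q3, q4}.
Read 'c': {q2, q3, q4} → {q0, q1, q2}.
That set has 3 states.

3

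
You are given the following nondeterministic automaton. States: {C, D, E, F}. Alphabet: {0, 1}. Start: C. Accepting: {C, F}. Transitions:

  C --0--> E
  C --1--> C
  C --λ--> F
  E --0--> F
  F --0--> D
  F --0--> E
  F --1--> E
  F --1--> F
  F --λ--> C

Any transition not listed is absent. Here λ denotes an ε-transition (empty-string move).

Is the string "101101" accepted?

Yes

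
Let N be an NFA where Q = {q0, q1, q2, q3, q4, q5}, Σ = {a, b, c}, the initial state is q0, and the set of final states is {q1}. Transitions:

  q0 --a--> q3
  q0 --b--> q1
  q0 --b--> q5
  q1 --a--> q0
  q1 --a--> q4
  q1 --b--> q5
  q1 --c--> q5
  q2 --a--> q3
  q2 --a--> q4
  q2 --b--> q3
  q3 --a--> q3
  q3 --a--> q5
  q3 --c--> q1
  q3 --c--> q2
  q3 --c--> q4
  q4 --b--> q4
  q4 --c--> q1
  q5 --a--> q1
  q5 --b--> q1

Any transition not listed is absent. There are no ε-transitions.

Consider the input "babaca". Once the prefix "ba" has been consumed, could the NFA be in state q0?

Yes

Start in {q0}.
Read 'b': {q0} → {q1, q5}.
Read 'a': {q1, q5} → {q0, q1, q4}.
State q0 is in {q0, q1, q4}.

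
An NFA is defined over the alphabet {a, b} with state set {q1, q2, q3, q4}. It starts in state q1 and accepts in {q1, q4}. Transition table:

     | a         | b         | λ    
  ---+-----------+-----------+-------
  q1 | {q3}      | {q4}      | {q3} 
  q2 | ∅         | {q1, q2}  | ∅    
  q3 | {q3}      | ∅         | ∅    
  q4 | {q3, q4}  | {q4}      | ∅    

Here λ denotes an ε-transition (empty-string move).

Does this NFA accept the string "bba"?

Yes

Start: ε-closure({q1}) = {q1, q3}.
Read 'b': q1→{q4}, q3→∅; now {q4}.
Read 'b': q4→{q4}; now {q4}.
Read 'a': q4→{q3, q4}; now {q3, q4}.
The final set {q3, q4} contains the accepting state q4.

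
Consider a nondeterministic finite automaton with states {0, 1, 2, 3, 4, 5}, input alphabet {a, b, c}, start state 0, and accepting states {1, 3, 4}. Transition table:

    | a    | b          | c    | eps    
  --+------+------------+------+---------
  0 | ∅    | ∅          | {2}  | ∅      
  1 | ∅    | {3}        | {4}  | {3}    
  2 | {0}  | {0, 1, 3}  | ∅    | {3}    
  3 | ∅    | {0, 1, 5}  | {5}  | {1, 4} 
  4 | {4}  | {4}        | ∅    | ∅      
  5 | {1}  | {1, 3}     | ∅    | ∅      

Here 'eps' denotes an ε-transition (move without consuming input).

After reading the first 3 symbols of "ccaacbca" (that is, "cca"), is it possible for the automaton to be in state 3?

Start in {0}.
Read 'c': {0} → {1, 2, 3, 4}.
Read 'c': {1, 2, 3, 4} → {4, 5}.
Read 'a': {4, 5} → {1, 3, 4}.
State 3 is in {1, 3, 4}.

Yes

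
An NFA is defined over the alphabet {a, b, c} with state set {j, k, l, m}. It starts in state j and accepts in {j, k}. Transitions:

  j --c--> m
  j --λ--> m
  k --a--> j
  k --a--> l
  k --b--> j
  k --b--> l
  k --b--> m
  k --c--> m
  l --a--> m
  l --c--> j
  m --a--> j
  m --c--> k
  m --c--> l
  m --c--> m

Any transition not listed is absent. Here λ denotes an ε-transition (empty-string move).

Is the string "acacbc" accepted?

Yes

Start: ε-closure({j}) = {j, m}.
Read 'a': {j, m} → {j, m}.
Read 'c': {j, m} → {k, l, m}.
Read 'a': {k, l, m} → {j, l, m}.
Read 'c': {j, l, m} → {j, k, l, m}.
Read 'b': {j, k, l, m} → {j, l, m}.
Read 'c': {j, l, m} → {j, k, l, m}.
The final set {j, k, l, m} contains the accepting states j, k.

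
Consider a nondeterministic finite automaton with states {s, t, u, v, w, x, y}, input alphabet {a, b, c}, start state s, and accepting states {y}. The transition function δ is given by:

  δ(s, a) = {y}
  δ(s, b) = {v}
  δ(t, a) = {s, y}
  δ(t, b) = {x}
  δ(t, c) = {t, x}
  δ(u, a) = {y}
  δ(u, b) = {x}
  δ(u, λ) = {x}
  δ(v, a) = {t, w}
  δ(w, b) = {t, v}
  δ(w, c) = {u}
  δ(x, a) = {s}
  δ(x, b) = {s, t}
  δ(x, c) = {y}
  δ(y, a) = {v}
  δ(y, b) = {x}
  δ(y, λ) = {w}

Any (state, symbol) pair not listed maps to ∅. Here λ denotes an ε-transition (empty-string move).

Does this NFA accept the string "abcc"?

Yes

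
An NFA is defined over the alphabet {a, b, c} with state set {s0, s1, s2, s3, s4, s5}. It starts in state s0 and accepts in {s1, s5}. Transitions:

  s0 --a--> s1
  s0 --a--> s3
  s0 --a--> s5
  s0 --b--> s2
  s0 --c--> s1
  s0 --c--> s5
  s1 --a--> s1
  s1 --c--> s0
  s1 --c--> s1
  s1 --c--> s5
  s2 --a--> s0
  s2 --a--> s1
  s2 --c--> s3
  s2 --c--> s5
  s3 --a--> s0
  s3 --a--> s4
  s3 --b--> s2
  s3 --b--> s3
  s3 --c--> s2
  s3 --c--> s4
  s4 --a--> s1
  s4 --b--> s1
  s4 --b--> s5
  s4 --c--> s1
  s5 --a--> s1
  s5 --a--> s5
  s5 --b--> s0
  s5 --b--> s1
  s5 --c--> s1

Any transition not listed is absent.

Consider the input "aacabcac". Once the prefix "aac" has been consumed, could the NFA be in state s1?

Yes

Start in {s0}.
Read 'a': s0→{s1, s3, s5}; now {s1, s3, s5}.
Read 'a': s1→{s1}, s3→{s0, s4}, s5→{s1, s5}; now {s0, s1, s4, s5}.
Read 'c': s0→{s1, s5}, s1→{s0, s1, s5}, s4→{s1}, s5→{s1}; now {s0, s1, s5}.
State s1 is in {s0, s1, s5}.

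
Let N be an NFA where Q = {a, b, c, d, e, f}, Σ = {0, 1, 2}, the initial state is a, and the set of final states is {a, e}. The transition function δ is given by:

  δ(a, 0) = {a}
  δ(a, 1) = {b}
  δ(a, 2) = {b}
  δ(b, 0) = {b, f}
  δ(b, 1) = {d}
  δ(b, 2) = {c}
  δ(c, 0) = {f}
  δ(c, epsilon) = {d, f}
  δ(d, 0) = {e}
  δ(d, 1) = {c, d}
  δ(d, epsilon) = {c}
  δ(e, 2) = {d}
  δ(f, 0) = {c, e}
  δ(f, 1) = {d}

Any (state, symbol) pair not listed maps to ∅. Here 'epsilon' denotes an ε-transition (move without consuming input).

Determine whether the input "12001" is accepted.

No

Start in {a}.
Read '1': {a} → {b}.
Read '2': {b} → {c, d, f}.
Read '0': {c, d, f} → {c, d, e, f}.
Read '0': {c, d, e, f} → {c, d, e, f}.
Read '1': {c, d, e, f} → {c, d, f}.
The final set {c, d, f} contains no accepting state.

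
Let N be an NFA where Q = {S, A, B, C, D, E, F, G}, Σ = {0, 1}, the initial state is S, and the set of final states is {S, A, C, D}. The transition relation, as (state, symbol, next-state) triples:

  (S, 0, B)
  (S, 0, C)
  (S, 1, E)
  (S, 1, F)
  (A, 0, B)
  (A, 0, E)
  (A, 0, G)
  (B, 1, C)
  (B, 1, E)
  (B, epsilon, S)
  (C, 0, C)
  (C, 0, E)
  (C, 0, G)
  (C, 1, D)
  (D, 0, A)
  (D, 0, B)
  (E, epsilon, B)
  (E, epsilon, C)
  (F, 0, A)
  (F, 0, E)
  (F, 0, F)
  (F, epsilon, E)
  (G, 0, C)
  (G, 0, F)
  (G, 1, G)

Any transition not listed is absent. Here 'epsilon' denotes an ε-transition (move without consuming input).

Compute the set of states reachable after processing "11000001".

Start in {S}.
Read '1': {S} → {S, B, C, E, F}.
Read '1': {S, B, C, E, F} → {S, B, C, D, E, F}.
Read '0': {S, B, C, D, E, F} → {S, A, B, C, E, F, G}.
Read '0': {S, A, B, C, E, F, G} → {S, A, B, C, E, F, G}.
Read '0': {S, A, B, C, E, F, G} → {S, A, B, C, E, F, G}.
Read '0': {S, A, B, C, E, F, G} → {S, A, B, C, E, F, G}.
Read '0': {S, A, B, C, E, F, G} → {S, A, B, C, E, F, G}.
Read '1': {S, A, B, C, E, F, G} → {S, B, C, D, E, F, G}.

{S, B, C, D, E, F, G}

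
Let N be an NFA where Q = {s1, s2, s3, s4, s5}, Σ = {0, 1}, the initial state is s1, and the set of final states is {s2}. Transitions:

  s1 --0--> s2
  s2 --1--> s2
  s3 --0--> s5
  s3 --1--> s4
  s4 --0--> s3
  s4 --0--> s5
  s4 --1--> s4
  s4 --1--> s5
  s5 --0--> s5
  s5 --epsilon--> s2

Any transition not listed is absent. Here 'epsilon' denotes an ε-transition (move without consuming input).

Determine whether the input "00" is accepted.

Start in {s1}.
Read '0': s1→{s2}; now {s2}.
Read '0': s2→∅; now ∅.
The final set ∅ contains no accepting state.

No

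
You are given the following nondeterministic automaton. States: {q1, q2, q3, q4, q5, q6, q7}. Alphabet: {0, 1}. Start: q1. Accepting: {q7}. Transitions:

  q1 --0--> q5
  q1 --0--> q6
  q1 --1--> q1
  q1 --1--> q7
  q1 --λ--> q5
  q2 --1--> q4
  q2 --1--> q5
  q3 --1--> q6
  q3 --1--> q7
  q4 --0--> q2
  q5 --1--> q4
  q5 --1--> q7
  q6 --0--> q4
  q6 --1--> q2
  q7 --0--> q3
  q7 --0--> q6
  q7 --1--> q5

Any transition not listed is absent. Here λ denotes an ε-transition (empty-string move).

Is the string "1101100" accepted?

Start: ε-closure({q1}) = {q1, q5}.
Read '1': {q1, q5} → {q1, q4, q5, q7}.
Read '1': {q1, q4, q5, q7} → {q1, q4, q5, q7}.
Read '0': {q1, q4, q5, q7} → {q2, q3, q5, q6}.
Read '1': {q2, q3, q5, q6} → {q2, q4, q5, q6, q7}.
Read '1': {q2, q4, q5, q6, q7} → {q2, q4, q5, q7}.
Read '0': {q2, q4, q5, q7} → {q2, q3, q6}.
Read '0': {q2, q3, q6} → {q4}.
The final set {q4} contains no accepting state.

No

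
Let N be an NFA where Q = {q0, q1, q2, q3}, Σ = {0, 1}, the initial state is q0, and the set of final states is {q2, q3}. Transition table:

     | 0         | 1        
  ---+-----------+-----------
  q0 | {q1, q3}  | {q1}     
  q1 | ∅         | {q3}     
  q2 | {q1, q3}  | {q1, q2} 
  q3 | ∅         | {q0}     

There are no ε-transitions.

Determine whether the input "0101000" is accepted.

No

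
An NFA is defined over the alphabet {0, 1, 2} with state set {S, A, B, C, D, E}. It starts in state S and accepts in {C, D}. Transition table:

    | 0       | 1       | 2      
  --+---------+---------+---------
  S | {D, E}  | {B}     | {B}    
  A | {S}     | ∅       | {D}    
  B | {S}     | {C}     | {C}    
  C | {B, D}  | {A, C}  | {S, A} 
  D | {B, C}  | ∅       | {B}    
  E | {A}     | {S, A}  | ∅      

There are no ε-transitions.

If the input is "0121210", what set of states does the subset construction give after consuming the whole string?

{S}

Start in {S}.
Read '0': {S} → {D, E}.
Read '1': {D, E} → {S, A}.
Read '2': {S, A} → {B, D}.
Read '1': {B, D} → {C}.
Read '2': {C} → {S, A}.
Read '1': {S, A} → {B}.
Read '0': {B} → {S}.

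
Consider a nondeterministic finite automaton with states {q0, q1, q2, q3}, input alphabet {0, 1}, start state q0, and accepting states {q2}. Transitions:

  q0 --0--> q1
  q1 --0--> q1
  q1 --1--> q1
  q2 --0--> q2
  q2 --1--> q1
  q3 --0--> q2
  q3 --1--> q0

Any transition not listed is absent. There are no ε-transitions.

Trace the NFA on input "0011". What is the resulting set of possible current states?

Start in {q0}.
Read '0': q0→{q1}; now {q1}.
Read '0': q1→{q1}; now {q1}.
Read '1': q1→{q1}; now {q1}.
Read '1': q1→{q1}; now {q1}.

{q1}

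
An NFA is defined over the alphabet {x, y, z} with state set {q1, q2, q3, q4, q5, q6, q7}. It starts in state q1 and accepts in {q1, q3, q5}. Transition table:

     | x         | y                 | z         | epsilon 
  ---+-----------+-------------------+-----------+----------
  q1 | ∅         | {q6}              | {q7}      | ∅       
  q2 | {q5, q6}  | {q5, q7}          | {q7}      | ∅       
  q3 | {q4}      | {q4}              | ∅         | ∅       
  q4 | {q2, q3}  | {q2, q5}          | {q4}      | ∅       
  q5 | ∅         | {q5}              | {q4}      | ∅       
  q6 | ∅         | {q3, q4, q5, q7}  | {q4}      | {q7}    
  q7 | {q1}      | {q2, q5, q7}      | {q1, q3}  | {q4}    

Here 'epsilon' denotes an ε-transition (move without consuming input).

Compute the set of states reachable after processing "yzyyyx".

Start in {q1}.
Read 'y': {q1} → {q4, q6, q7}.
Read 'z': {q4, q6, q7} → {q1, q3, q4}.
Read 'y': {q1, q3, q4} → {q2, q4, q5, q6, q7}.
Read 'y': {q2, q4, q5, q6, q7} → {q2, q3, q4, q5, q7}.
Read 'y': {q2, q3, q4, q5, q7} → {q2, q4, q5, q7}.
Read 'x': {q2, q4, q5, q7} → {q1, q2, q3, q4, q5, q6, q7}.

{q1, q2, q3, q4, q5, q6, q7}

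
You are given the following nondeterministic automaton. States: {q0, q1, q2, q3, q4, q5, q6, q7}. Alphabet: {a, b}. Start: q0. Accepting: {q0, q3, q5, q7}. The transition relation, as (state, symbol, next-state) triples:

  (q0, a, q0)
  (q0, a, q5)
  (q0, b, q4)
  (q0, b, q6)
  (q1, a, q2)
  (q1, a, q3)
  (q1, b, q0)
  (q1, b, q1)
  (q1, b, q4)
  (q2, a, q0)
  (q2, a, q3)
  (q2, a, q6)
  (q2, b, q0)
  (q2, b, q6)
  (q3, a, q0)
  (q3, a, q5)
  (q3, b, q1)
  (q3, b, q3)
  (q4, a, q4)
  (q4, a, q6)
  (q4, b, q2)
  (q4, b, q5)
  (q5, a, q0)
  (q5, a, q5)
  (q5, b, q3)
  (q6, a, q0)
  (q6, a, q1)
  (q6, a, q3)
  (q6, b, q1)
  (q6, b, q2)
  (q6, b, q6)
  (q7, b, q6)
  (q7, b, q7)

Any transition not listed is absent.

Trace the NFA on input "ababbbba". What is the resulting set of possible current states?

Start in {q0}.
Read 'a': q0→{q0, q5}; now {q0, q5}.
Read 'b': q0→{q4, q6}, q5→{q3}; now {q3, q4, q6}.
Read 'a': q3→{q0, q5}, q4→{q4, q6}, q6→{q0, q1, q3}; now {q0, q1, q3, q4, q5, q6}.
Read 'b': q0→{q4, q6}, q1→{q0, q1, q4}, q3→{q1, q3}, q4→{q2, q5}, q5→{q3}, q6→{q1, q2, q6}; now {q0, q1, q2, q3, q4, q5, q6}.
Read 'b': q0→{q4, q6}, q1→{q0, q1, q4}, q2→{q0, q6}, q3→{q1, q3}, q4→{q2, q5}, q5→{q3}, q6→{q1, q2, q6}; now {q0, q1, q2, q3, q4, q5, q6}.
Read 'b': q0→{q4, q6}, q1→{q0, q1, q4}, q2→{q0, q6}, q3→{q1, q3}, q4→{q2, q5}, q5→{q3}, q6→{q1, q2, q6}; now {q0, q1, q2, q3, q4, q5, q6}.
Read 'b': q0→{q4, q6}, q1→{q0, q1, q4}, q2→{q0, q6}, q3→{q1, q3}, q4→{q2, q5}, q5→{q3}, q6→{q1, q2, q6}; now {q0, q1, q2, q3, q4, q5, q6}.
Read 'a': q0→{q0, q5}, q1→{q2, q3}, q2→{q0, q3, q6}, q3→{q0, q5}, q4→{q4, q6}, q5→{q0, q5}, q6→{q0, q1, q3}; now {q0, q1, q2, q3, q4, q5, q6}.

{q0, q1, q2, q3, q4, q5, q6}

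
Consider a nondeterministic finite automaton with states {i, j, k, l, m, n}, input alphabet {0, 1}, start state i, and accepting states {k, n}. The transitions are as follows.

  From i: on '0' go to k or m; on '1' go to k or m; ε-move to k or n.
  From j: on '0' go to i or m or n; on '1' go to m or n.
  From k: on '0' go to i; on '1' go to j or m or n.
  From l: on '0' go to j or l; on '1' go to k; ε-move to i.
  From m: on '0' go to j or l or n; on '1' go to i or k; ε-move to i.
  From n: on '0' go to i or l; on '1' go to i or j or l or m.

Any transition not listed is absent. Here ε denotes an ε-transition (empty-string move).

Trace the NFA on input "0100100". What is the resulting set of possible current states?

Start: ε-closure({i}) = {i, k, n}.
Read '0': i→{k, m}, k→{i}, n→{i, l}; union {i, k, l, m}; ε-closure = {i, k, l, m, n}.
Read '1': i→{k, m}, k→{j, m, n}, l→{k}, m→{i, k}, n→{i, j, l, m}; now {i, j, k, l, m, n}.
Read '0': i→{k, m}, j→{i, m, n}, k→{i}, l→{j, l}, m→{j, l, n}, n→{i, l}; now {i, j, k, l, m, n}.
Read '0': i→{k, m}, j→{i, m, n}, k→{i}, l→{j, l}, m→{j, l, n}, n→{i, l}; now {i, j, k, l, m, n}.
Read '1': i→{k, m}, j→{m, n}, k→{j, m, n}, l→{k}, m→{i, k}, n→{i, j, l, m}; now {i, j, k, l, m, n}.
Read '0': i→{k, m}, j→{i, m, n}, k→{i}, l→{j, l}, m→{j, l, n}, n→{i, l}; now {i, j, k, l, m, n}.
Read '0': i→{k, m}, j→{i, m, n}, k→{i}, l→{j, l}, m→{j, l, n}, n→{i, l}; now {i, j, k, l, m, n}.

{i, j, k, l, m, n}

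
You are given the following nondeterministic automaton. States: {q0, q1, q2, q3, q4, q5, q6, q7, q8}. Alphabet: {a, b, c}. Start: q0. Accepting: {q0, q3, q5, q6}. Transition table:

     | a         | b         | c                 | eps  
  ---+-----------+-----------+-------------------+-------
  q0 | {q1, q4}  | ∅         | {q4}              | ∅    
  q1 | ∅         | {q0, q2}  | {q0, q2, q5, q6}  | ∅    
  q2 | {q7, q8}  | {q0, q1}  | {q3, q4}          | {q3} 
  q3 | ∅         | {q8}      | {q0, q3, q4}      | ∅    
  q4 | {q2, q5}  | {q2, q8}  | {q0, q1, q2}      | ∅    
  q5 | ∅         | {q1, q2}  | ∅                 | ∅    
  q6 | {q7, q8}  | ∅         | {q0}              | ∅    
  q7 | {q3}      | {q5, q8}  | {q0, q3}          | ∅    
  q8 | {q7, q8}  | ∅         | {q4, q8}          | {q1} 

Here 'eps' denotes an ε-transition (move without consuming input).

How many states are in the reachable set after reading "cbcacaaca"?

Start in {q0}.
Read 'c': q0→{q4}; now {q4}.
Read 'b': q4→{q2, q8}; union {q2, q8}; ε-closure = {q1, q2, q3, q8}.
Read 'c': q1→{q0, q2, q5, q6}, q2→{q3, q4}, q3→{q0, q3, q4}, q8→{q4, q8}; union {q0, q2, q3, q4, q5, q6, q8}; ε-closure = {q0, q1, q2, q3, q4, q5, q6, q8}.
Read 'a': q0→{q1, q4}, q1→∅, q2→{q7, q8}, q3→∅, q4→{q2, q5}, q5→∅, q6→{q7, q8}, q8→{q7, q8}; union {q1, q2, q4, q5, q7, q8}; ε-closure = {q1, q2, q3, q4, q5, q7, q8}.
Read 'c': q1→{q0, q2, q5, q6}, q2→{q3, q4}, q3→{q0, q3, q4}, q4→{q0, q1, q2}, q5→∅, q7→{q0, q3}, q8→{q4, q8}; now {q0, q1, q2, q3, q4, q5, q6, q8}.
Read 'a': q0→{q1, q4}, q1→∅, q2→{q7, q8}, q3→∅, q4→{q2, q5}, q5→∅, q6→{q7, q8}, q8→{q7, q8}; union {q1, q2, q4, q5, q7, q8}; ε-closure = {q1, q2, q3, q4, q5, q7, q8}.
Read 'a': q1→∅, q2→{q7, q8}, q3→∅, q4→{q2, q5}, q5→∅, q7→{q3}, q8→{q7, q8}; union {q2, q3, q5, q7, q8}; ε-closure = {q1, q2, q3, q5, q7, q8}.
Read 'c': q1→{q0, q2, q5, q6}, q2→{q3, q4}, q3→{q0, q3, q4}, q5→∅, q7→{q0, q3}, q8→{q4, q8}; union {q0, q2, q3, q4, q5, q6, q8}; ε-closure = {q0, q1, q2, q3, q4, q5, q6, q8}.
Read 'a': q0→{q1, q4}, q1→∅, q2→{q7, q8}, q3→∅, q4→{q2, q5}, q5→∅, q6→{q7, q8}, q8→{q7, q8}; union {q1, q2, q4, q5, q7, q8}; ε-closure = {q1, q2, q3, q4, q5, q7, q8}.
That set has 7 states.

7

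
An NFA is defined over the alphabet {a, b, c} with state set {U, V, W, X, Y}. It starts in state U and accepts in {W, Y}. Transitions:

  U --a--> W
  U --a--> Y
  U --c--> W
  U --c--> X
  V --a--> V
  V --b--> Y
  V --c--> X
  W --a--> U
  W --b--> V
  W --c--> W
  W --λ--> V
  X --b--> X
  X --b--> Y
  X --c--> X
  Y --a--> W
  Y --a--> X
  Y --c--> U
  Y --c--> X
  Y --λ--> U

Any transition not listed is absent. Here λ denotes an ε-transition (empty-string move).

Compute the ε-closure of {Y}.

{U, Y}

Begin with {Y}.
ε-move Y → U; add U.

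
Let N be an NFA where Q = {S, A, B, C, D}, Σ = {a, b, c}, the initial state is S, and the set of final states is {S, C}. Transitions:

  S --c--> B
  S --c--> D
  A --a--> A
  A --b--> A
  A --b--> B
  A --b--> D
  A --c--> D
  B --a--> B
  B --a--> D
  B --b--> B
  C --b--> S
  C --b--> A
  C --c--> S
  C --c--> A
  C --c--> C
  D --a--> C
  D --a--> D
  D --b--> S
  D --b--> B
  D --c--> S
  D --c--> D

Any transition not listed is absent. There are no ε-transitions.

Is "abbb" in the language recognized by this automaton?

No

Start in {S}.
Read 'a': {S} → ∅.
The set is empty and remains empty for the remaining 3 symbols.
The final set ∅ contains no accepting state.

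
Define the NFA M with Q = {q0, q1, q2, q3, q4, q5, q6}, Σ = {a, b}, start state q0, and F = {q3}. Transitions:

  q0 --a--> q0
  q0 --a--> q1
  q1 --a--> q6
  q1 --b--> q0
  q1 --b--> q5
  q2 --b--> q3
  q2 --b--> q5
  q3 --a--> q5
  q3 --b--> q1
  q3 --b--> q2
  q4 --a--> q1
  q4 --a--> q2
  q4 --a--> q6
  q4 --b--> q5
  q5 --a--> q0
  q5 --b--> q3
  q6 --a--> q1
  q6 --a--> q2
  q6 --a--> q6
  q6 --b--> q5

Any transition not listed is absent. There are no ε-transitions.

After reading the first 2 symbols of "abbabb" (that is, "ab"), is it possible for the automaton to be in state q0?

Yes

Start in {q0}.
Read 'a': {q0} → {q0, q1}.
Read 'b': {q0, q1} → {q0, q5}.
State q0 is in {q0, q5}.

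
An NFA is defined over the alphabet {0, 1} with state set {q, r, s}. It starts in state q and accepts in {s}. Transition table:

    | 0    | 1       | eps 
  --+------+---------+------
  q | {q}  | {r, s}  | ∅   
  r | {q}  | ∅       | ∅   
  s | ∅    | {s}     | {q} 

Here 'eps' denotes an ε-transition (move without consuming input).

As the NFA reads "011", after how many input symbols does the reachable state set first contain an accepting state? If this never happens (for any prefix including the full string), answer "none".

Start in {q}.
Read '0': {q} → {q}.
Read '1': {q} → {q, r, s}.
None of the earlier sets intersect F, but {q, r, s} does.

2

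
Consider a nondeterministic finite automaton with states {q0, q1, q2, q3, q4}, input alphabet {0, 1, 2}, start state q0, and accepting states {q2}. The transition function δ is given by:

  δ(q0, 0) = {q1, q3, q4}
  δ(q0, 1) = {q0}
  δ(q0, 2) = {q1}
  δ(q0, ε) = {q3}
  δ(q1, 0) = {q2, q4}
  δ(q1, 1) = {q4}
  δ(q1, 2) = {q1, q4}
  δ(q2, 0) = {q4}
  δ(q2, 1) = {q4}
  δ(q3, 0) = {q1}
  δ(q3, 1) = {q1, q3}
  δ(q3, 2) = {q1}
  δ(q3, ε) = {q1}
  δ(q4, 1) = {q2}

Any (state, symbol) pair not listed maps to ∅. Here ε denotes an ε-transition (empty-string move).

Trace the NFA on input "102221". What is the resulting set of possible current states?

{q2, q4}

Start: ε-closure({q0}) = {q0, q1, q3}.
Read '1': {q0, q1, q3} → {q0, q1, q3, q4}.
Read '0': {q0, q1, q3, q4} → {q1, q2, q3, q4}.
Read '2': {q1, q2, q3, q4} → {q1, q4}.
Read '2': {q1, q4} → {q1, q4}.
Read '2': {q1, q4} → {q1, q4}.
Read '1': {q1, q4} → {q2, q4}.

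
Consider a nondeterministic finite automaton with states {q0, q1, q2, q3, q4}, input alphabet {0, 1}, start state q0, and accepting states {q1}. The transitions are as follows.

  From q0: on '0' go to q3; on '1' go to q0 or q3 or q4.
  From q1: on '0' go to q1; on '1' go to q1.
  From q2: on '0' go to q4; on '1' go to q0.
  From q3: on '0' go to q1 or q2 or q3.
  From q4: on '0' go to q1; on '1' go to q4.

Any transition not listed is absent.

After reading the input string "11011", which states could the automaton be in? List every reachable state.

Start in {q0}.
Read '1': q0→{q0, q3, q4}; now {q0, q3, q4}.
Read '1': q0→{q0, q3, q4}, q3→∅, q4→{q4}; now {q0, q3, q4}.
Read '0': q0→{q3}, q3→{q1, q2, q3}, q4→{q1}; now {q1, q2, q3}.
Read '1': q1→{q1}, q2→{q0}, q3→∅; now {q0, q1}.
Read '1': q0→{q0, q3, q4}, q1→{q1}; now {q0, q1, q3, q4}.

{q0, q1, q3, q4}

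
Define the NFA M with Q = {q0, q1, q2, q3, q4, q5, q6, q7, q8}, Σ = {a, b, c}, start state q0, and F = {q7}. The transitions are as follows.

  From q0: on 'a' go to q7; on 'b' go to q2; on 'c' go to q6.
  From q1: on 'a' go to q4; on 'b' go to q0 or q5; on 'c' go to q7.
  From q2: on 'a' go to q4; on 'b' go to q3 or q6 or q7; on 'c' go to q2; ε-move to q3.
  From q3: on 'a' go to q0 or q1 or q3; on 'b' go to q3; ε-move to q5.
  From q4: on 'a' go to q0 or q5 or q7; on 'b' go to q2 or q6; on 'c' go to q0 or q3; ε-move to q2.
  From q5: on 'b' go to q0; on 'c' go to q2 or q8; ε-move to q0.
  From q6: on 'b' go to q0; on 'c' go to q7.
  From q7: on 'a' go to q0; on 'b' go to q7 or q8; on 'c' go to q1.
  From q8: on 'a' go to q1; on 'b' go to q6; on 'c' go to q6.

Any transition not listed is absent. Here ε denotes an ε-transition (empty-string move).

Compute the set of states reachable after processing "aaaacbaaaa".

{q0}

Start in {q0}.
Read 'a': {q0} → {q7}.
Read 'a': {q7} → {q0}.
Read 'a': {q0} → {q7}.
Read 'a': {q7} → {q0}.
Read 'c': {q0} → {q6}.
Read 'b': {q6} → {q0}.
Read 'a': {q0} → {q7}.
Read 'a': {q7} → {q0}.
Read 'a': {q0} → {q7}.
Read 'a': {q7} → {q0}.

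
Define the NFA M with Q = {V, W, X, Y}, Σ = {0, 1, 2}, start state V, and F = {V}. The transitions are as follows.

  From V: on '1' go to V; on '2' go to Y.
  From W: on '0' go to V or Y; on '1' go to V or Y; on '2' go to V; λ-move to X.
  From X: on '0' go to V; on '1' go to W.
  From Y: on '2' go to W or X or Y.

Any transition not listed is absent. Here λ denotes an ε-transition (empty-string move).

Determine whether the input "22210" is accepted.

Yes

Start in {V}.
Read '2': V→{Y}; now {Y}.
Read '2': Y→{W, X, Y}; now {W, X, Y}.
Read '2': W→{V}, X→∅, Y→{W, X, Y}; now {V, W, X, Y}.
Read '1': V→{V}, W→{V, Y}, X→{W}, Y→∅; union {V, W, Y}; ε-closure = {V, W, X, Y}.
Read '0': V→∅, W→{V, Y}, X→{V}, Y→∅; now {V, Y}.
The final set {V, Y} contains the accepting state V.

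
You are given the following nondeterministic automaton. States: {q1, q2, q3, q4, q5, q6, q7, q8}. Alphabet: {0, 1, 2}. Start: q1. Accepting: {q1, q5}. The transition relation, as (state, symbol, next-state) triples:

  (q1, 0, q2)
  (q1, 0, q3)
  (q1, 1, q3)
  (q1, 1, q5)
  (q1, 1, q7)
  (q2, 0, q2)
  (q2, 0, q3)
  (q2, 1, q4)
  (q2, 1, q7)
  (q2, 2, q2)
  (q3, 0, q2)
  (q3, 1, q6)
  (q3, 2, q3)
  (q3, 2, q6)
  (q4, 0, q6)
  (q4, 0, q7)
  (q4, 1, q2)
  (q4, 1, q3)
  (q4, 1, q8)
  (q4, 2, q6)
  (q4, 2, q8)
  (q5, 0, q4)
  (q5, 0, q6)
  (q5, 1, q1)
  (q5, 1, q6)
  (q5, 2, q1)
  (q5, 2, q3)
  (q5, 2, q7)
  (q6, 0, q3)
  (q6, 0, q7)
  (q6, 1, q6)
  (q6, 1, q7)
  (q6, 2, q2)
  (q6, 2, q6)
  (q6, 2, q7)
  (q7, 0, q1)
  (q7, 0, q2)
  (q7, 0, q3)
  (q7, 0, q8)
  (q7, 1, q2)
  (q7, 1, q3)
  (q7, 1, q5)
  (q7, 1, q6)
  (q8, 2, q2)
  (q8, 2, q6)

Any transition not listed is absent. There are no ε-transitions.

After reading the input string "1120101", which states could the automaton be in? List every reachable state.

Start in {q1}.
Read '1': q1→{q3, q5, q7}; now {q3, q5, q7}.
Read '1': q3→{q6}, q5→{q1, q6}, q7→{q2, q3, q5, q6}; now {q1, q2, q3, q5, q6}.
Read '2': q1→∅, q2→{q2}, q3→{q3, q6}, q5→{q1, q3, q7}, q6→{q2, q6, q7}; now {q1, q2, q3, q6, q7}.
Read '0': q1→{q2, q3}, q2→{q2, q3}, q3→{q2}, q6→{q3, q7}, q7→{q1, q2, q3, q8}; now {q1, q2, q3, q7, q8}.
Read '1': q1→{q3, q5, q7}, q2→{q4, q7}, q3→{q6}, q7→{q2, q3, q5, q6}, q8→∅; now {q2, q3, q4, q5, q6, q7}.
Read '0': q2→{q2, q3}, q3→{q2}, q4→{q6, q7}, q5→{q4, q6}, q6→{q3, q7}, q7→{q1, q2, q3, q8}; now {q1, q2, q3, q4, q6, q7, q8}.
Read '1': q1→{q3, q5, q7}, q2→{q4, q7}, q3→{q6}, q4→{q2, q3, q8}, q6→{q6, q7}, q7→{q2, q3, q5, q6}, q8→∅; now {q2, q3, q4, q5, q6, q7, q8}.

{q2, q3, q4, q5, q6, q7, q8}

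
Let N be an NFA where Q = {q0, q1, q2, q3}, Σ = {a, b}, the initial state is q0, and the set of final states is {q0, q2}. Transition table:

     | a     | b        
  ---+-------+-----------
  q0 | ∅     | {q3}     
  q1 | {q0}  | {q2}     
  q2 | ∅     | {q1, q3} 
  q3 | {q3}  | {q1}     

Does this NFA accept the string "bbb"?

Start in {q0}.
Read 'b': q0→{q3}; now {q3}.
Read 'b': q3→{q1}; now {q1}.
Read 'b': q1→{q2}; now {q2}.
The final set {q2} contains the accepting state q2.

Yes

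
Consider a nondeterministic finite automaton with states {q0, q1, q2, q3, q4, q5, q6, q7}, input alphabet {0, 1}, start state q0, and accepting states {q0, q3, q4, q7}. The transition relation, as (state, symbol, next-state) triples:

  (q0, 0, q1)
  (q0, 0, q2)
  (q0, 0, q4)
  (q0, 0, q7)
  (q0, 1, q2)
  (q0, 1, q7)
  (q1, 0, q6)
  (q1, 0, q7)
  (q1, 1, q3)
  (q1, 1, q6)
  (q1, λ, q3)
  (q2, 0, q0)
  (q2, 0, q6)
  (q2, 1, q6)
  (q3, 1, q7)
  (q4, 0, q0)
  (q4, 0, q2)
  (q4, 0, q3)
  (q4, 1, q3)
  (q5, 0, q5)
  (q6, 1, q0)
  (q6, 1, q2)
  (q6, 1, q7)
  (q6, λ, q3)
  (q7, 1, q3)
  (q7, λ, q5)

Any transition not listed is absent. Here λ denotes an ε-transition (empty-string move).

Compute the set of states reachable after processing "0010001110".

{q0, q1, q2, q3, q4, q5, q6, q7}

Start in {q0}.
Read '0': q0→{q1, q2, q4, q7}; union {q1, q2, q4, q7}; ε-closure = {q1, q2, q3, q4, q5, q7}.
Read '0': q1→{q6, q7}, q2→{q0, q6}, q3→∅, q4→{q0, q2, q3}, q5→{q5}, q7→∅; now {q0, q2, q3, q5, q6, q7}.
Read '1': q0→{q2, q7}, q2→{q6}, q3→{q7}, q5→∅, q6→{q0, q2, q7}, q7→{q3}; union {q0, q2, q3, q6, q7}; ε-closure = {q0, q2, q3, q5, q6, q7}.
Read '0': q0→{q1, q2, q4, q7}, q2→{q0, q6}, q3→∅, q5→{q5}, q6→∅, q7→∅; union {q0, q1, q2, q4, q5, q6, q7}; ε-closure = {q0, q1, q2, q3, q4, q5, q6, q7}.
Read '0': q0→{q1, q2, q4, q7}, q1→{q6, q7}, q2→{q0, q6}, q3→∅, q4→{q0, q2, q3}, q5→{q5}, q6→∅, q7→∅; now {q0, q1, q2, q3, q4, q5, q6, q7}.
Read '0': q0→{q1, q2, q4, q7}, q1→{q6, q7}, q2→{q0, q6}, q3→∅, q4→{q0, q2, q3}, q5→{q5}, q6→∅, q7→∅; now {q0, q1, q2, q3, q4, q5, q6, q7}.
Read '1': q0→{q2, q7}, q1→{q3, q6}, q2→{q6}, q3→{q7}, q4→{q3}, q5→∅, q6→{q0, q2, q7}, q7→{q3}; union {q0, q2, q3, q6, q7}; ε-closure = {q0, q2, q3, q5, q6, q7}.
Read '1': q0→{q2, q7}, q2→{q6}, q3→{q7}, q5→∅, q6→{q0, q2, q7}, q7→{q3}; union {q0, q2, q3, q6, q7}; ε-closure = {q0, q2, q3, q5, q6, q7}.
Read '1': q0→{q2, q7}, q2→{q6}, q3→{q7}, q5→∅, q6→{q0, q2, q7}, q7→{q3}; union {q0, q2, q3, q6, q7}; ε-closure = {q0, q2, q3, q5, q6, q7}.
Read '0': q0→{q1, q2, q4, q7}, q2→{q0, q6}, q3→∅, q5→{q5}, q6→∅, q7→∅; union {q0, q1, q2, q4, q5, q6, q7}; ε-closure = {q0, q1, q2, q3, q4, q5, q6, q7}.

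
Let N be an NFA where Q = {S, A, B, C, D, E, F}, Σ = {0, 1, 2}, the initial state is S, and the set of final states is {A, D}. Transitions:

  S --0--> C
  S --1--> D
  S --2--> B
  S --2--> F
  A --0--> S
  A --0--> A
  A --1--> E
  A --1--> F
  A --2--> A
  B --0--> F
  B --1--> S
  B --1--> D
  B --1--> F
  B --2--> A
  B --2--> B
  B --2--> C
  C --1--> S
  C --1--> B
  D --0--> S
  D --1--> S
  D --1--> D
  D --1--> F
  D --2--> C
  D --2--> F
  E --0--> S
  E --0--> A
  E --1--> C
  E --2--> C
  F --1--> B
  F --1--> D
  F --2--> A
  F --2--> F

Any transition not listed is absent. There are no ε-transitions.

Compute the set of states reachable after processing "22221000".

{S, A, C}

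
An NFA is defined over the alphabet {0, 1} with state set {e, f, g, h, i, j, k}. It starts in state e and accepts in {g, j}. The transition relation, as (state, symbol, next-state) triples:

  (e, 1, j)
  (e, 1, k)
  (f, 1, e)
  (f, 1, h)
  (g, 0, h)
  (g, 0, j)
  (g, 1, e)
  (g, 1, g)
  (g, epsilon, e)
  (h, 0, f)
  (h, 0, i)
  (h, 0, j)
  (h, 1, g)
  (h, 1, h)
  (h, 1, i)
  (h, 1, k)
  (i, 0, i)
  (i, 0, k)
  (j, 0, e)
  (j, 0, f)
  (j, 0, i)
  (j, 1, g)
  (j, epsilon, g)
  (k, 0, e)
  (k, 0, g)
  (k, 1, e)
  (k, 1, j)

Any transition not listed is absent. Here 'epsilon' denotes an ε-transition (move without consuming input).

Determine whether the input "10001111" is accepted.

Yes

Start in {e}.
Read '1': e→{j, k}; union {j, k}; ε-closure = {e, g, j, k}.
Read '0': e→∅, g→{h, j}, j→{e, f, i}, k→{e, g}; now {e, f, g, h, i, j}.
Read '0': e→∅, f→∅, g→{h, j}, h→{f, i, j}, i→{i, k}, j→{e, f, i}; union {e, f, h, i, j, k}; ε-closure = {e, f, g, h, i, j, k}.
Read '0': e→∅, f→∅, g→{h, j}, h→{f, i, j}, i→{i, k}, j→{e, f, i}, k→{e, g}; now {e, f, g, h, i, j, k}.
Read '1': e→{j, k}, f→{e, h}, g→{e, g}, h→{g, h, i, k}, i→∅, j→{g}, k→{e, j}; now {e, g, h, i, j, k}.
Read '1': e→{j, k}, g→{e, g}, h→{g, h, i, k}, i→∅, j→{g}, k→{e, j}; now {e, g, h, i, j, k}.
Read '1': e→{j, k}, g→{e, g}, h→{g, h, i, k}, i→∅, j→{g}, k→{e, j}; now {e, g, h, i, j, k}.
Read '1': e→{j, k}, g→{e, g}, h→{g, h, i, k}, i→∅, j→{g}, k→{e, j}; now {e, g, h, i, j, k}.
The final set {e, g, h, i, j, k} contains the accepting states g, j.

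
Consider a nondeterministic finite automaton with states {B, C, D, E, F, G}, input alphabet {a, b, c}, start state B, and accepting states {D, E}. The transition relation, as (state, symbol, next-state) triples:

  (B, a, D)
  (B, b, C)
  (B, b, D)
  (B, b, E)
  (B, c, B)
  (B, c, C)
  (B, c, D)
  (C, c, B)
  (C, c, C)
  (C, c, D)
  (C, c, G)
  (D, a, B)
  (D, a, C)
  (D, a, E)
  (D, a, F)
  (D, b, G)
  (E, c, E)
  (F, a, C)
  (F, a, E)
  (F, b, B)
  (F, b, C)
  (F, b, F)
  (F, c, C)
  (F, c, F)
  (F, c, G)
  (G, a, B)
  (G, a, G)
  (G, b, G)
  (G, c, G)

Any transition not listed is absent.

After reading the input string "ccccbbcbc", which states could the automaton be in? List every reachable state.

Start in {B}.
Read 'c': B→{B, C, D}; now {B, C, D}.
Read 'c': B→{B, C, D}, C→{B, C, D, G}, D→∅; now {B, C, D, G}.
Read 'c': B→{B, C, D}, C→{B, C, D, G}, D→∅, G→{G}; now {B, C, D, G}.
Read 'c': B→{B, C, D}, C→{B, C, D, G}, D→∅, G→{G}; now {B, C, D, G}.
Read 'b': B→{C, D, E}, C→∅, D→{G}, G→{G}; now {C, D, E, G}.
Read 'b': C→∅, D→{G}, E→∅, G→{G}; now {G}.
Read 'c': G→{G}; now {G}.
Read 'b': G→{G}; now {G}.
Read 'c': G→{G}; now {G}.

{G}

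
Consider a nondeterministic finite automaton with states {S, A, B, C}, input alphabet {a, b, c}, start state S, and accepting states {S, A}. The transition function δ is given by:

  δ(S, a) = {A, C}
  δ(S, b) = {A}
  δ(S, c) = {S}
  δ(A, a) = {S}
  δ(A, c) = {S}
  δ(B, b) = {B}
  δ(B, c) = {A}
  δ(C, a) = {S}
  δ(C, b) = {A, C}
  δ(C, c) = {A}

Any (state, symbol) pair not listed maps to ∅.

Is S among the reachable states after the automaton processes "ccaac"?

Yes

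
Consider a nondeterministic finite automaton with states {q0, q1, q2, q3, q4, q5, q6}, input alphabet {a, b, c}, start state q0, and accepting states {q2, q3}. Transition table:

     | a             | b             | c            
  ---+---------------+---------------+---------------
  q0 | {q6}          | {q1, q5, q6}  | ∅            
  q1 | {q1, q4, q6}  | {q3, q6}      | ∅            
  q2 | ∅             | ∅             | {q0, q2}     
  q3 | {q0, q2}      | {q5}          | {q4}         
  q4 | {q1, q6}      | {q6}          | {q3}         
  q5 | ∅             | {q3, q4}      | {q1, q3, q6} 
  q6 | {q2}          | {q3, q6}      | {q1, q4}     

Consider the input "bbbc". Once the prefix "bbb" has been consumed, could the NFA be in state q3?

Yes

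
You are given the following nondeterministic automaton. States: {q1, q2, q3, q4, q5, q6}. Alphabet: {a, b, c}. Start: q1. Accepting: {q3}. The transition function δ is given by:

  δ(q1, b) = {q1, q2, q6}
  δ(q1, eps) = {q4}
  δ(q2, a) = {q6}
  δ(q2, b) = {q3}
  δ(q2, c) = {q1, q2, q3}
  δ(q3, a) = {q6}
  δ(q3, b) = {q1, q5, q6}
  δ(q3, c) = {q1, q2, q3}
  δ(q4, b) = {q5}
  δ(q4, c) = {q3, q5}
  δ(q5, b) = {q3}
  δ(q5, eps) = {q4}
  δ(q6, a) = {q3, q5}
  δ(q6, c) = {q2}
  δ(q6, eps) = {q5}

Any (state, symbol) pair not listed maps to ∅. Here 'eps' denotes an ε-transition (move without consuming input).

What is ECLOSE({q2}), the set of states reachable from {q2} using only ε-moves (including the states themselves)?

{q2}

Begin with {q2}.
No ε-moves leave this set, so the closure equals the set itself.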